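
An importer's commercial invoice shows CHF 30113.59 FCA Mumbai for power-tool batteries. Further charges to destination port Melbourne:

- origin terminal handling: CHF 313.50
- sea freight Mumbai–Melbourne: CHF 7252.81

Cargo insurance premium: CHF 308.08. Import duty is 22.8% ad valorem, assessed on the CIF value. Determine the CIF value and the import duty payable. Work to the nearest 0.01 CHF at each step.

CIF = FCA price + pre-shipment costs + freight + insurance
CIF = 30113.59 + 313.50 + 7252.81 + 308.08 = 37987.98
Import duty = 37987.98 × 22.8% = 8661.26

CIF value: CHF 37987.98; import duty: CHF 8661.26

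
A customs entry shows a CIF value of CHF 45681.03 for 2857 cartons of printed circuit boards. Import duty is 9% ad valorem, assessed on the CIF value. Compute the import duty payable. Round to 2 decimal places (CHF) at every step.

Import duty = 45681.03 × 9% = 4111.29

Import duty: CHF 4111.29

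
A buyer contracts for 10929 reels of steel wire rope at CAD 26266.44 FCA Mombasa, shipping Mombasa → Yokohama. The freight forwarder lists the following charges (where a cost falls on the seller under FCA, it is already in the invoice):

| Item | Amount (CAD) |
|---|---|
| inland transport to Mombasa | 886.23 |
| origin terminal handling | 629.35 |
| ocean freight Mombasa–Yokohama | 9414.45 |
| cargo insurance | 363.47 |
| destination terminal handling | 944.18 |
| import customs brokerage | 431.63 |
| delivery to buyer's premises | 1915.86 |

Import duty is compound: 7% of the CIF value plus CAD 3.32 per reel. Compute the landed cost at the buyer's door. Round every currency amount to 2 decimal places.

Total landed cost: CAD 78816.82

FCA: the seller delivers export-cleared goods to the carrier; the buyer bears costs from that point.
Already in the invoice (seller's account under FCA): inland to port — exclude.
CIF value = FCA price + origin terminal + freight + insurance = 26266.44 + 629.35 + 9414.45 + 363.47 = 36673.71
Ad valorem component: 36673.71 × 7% = 2567.16
Specific component: 10929 × 3.32 = 36284.28
Import duty = 2567.16 + 36284.28 = 38851.44
Buyer bears: origin terminal 629.35 + freight 9414.45 + insurance 363.47 + destination terminal 944.18 + brokerage 431.63 + delivery 1915.86 + duty 38851.44 = 52550.38
Landed cost = invoice 26266.44 + 52550.38 = 78816.82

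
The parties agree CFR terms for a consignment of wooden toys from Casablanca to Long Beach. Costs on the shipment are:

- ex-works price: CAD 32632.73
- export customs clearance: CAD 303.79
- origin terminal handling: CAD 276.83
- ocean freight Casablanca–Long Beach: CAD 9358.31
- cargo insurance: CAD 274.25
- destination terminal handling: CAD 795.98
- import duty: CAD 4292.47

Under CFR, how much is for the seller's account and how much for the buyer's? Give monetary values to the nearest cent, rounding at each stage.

CFR: the seller pays costs through ocean freight to the destination port, but not insurance.
Seller's account: goods 32632.73 + export clearance 303.79 + origin terminal 276.83 + freight 9358.31 = 42571.66
Buyer's account: insurance 274.25 + destination terminal 795.98 + duty 4292.47 = 5362.70

Seller: CAD 42571.66; buyer: CAD 5362.70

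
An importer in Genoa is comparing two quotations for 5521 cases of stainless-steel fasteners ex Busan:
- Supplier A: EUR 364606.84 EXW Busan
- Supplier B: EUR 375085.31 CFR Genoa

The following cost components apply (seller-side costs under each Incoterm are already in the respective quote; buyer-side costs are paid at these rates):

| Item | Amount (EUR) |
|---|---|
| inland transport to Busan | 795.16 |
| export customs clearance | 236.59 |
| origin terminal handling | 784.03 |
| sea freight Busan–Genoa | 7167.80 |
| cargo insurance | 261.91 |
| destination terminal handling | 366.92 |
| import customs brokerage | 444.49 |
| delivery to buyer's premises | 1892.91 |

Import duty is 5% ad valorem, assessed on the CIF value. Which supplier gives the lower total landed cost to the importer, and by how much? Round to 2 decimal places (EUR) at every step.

Supplier A (EXW):
CIF value = EXW price + inland to port + export clearance + origin terminal + freight + insurance = 364606.84 + 795.16 + 236.59 + 784.03 + 7167.80 + 261.91 = 373852.33
Import duty = 373852.33 × 5% = 18692.62
Buyer bears (A): 795.16 + 236.59 + 784.03 + 7167.80 + 261.91 + 366.92 + 444.49 + 1892.91 = 11949.81
Landed cost (A) = invoice 364606.84 + 11949.81 + duty 18692.62 = 395249.27
Supplier B (CFR):
CIF value = CFR price + insurance = 375085.31 + 261.91 = 375347.22
Import duty = 375347.22 × 5% = 18767.36
Buyer bears (B): 261.91 + 366.92 + 444.49 + 1892.91 = 2966.23
Landed cost (B) = invoice 375085.31 + 2966.23 + duty 18767.36 = 396818.90
Difference = |395249.27 − 396818.90| = 1569.63

Supplier A is cheaper by EUR 1569.63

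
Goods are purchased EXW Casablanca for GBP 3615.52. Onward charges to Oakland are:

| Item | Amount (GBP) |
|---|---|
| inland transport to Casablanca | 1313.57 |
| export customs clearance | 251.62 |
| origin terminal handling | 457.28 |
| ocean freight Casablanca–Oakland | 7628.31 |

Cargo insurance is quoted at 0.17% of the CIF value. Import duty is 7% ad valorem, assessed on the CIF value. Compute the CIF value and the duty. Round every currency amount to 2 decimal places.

Let C be the CIF value. C = EXW price + pre-shipment costs + freight + 0.17% × C
C − 0.17% × C = 3615.52 + 1313.57 + 251.62 + 457.28 + 7628.31
0.9983 × C = 13266.30
C = 13266.30 / 0.9983 = 13288.89
Insurance premium = 0.17% × 13288.89 = 22.59
Import duty = 13288.89 × 7% = 930.22

CIF value: GBP 13288.89; import duty: GBP 930.22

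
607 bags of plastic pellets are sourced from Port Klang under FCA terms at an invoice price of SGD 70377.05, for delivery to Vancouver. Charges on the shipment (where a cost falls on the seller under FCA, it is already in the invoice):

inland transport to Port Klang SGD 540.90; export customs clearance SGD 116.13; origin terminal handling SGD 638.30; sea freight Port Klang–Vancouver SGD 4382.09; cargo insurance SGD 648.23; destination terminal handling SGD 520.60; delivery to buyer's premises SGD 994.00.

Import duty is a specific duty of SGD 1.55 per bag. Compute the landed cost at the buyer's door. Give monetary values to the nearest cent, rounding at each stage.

FCA: the seller delivers export-cleared goods to the carrier; the buyer bears costs from that point.
Already in the invoice (seller's account under FCA): inland to port, export clearance — exclude.
CIF value = FCA price + origin terminal + freight + insurance = 70377.05 + 638.30 + 4382.09 + 648.23 = 76045.67
Import duty = 607 × 1.55 = 940.85
Buyer bears: origin terminal 638.30 + freight 4382.09 + insurance 648.23 + destination terminal 520.60 + delivery 994.00 + duty 940.85 = 8124.07
Landed cost = invoice 70377.05 + 8124.07 = 78501.12

Total landed cost: SGD 78501.12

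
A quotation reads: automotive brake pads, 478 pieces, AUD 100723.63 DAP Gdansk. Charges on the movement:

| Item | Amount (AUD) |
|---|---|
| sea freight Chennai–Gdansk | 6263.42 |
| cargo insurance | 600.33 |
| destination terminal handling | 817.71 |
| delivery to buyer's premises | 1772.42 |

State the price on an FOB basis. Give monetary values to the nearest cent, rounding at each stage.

FOB price: AUD 91269.75

From DAP to FOB, the seller no longer bears: freight, insurance, destination terminal, delivery.
FOB price = 100723.63 − 6263.42 − 600.33 − 817.71 − 1772.42 = 91269.75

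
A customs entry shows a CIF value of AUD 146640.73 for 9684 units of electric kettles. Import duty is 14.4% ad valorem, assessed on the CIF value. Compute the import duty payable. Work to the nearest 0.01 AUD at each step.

Import duty: AUD 21116.27

Import duty = 146640.73 × 14.4% = 21116.27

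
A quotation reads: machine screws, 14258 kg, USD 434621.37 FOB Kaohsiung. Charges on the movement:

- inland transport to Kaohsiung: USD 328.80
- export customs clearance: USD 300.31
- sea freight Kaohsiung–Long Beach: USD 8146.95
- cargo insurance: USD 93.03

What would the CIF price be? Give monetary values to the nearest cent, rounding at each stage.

Not relevant to the conversion: export clearance, inland to port — on the seller under both FOB and CIF; already in the FOB price and stays in the CIF price.
From FOB to CIF, the seller additionally bears: freight, insurance.
CIF price = 434621.37 + 8146.95 + 93.03 = 442861.35

CIF price: USD 442861.35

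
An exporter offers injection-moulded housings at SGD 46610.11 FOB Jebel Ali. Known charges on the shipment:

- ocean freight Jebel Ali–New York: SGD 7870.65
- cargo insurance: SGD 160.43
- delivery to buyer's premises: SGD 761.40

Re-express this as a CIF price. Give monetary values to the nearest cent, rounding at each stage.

CIF price: SGD 54641.19

Not relevant to the conversion: delivery — on the buyer under both terms; not part of either seller's price.
From FOB to CIF, the seller additionally bears: freight, insurance.
CIF price = 46610.11 + 7870.65 + 160.43 = 54641.19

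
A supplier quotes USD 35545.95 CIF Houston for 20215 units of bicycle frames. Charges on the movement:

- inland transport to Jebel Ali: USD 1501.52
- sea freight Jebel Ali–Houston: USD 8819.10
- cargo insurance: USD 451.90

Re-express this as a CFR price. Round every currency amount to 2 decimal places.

Not relevant to the conversion: inland to port, freight — on the seller under both CIF and CFR; already in the CIF price and stays in the CFR price.
From CIF to CFR, the seller no longer bears: insurance.
CFR price = 35545.95 − 451.90 = 35094.05

CFR price: USD 35094.05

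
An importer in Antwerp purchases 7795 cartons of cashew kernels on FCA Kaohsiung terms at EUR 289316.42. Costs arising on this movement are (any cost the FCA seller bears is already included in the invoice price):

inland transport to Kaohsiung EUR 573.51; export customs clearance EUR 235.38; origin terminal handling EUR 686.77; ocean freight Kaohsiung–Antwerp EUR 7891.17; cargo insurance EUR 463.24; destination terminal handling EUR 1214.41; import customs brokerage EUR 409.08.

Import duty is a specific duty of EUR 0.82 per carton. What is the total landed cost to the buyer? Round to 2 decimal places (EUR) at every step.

FCA: the seller delivers export-cleared goods to the carrier; the buyer bears costs from that point.
Already in the invoice (seller's account under FCA): inland to port, export clearance — exclude.
CIF value = FCA price + origin terminal + freight + insurance = 289316.42 + 686.77 + 7891.17 + 463.24 = 298357.60
Import duty = 7795 × 0.82 = 6391.90
Buyer bears: origin terminal 686.77 + freight 7891.17 + insurance 463.24 + destination terminal 1214.41 + brokerage 409.08 + duty 6391.90 = 17056.57
Landed cost = invoice 289316.42 + 17056.57 = 306372.99

Total landed cost: EUR 306372.99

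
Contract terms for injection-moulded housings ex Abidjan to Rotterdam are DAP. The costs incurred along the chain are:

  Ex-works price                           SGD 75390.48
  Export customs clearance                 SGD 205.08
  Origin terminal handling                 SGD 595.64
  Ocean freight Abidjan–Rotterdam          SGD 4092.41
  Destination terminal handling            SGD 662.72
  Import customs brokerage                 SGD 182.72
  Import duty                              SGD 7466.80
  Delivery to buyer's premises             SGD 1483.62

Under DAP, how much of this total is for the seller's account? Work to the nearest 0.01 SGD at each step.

DAP: the seller bears all costs to the named destination except import duty and clearance.
Seller's account: goods 75390.48 + export clearance 205.08 + origin terminal 595.64 + freight 4092.41 + destination terminal 662.72 + delivery 1483.62 = 82429.95
Buyer's account: brokerage 182.72 + duty 7466.80 = 7649.52

Seller's account: SGD 82429.95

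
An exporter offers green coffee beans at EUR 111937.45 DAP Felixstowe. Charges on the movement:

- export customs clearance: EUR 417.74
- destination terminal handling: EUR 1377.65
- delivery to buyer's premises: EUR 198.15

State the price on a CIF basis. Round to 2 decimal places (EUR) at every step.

Not relevant to the conversion: export clearance — on the seller under both DAP and CIF; already in the DAP price and stays in the CIF price.
From DAP to CIF, the seller no longer bears: destination terminal, delivery.
CIF price = 111937.45 − 1377.65 − 198.15 = 110361.65

CIF price: EUR 110361.65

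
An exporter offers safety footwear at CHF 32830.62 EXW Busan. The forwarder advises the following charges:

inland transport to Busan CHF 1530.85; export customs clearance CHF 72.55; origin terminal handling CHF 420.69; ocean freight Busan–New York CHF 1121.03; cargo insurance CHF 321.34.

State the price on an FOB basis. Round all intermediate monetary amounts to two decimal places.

Not relevant to the conversion: insurance, freight — on the buyer under both terms; not part of either seller's price.
From EXW to FOB, the seller additionally bears: inland to port, export clearance, origin terminal.
FOB price = 32830.62 + 1530.85 + 72.55 + 420.69 = 34854.71

FOB price: CHF 34854.71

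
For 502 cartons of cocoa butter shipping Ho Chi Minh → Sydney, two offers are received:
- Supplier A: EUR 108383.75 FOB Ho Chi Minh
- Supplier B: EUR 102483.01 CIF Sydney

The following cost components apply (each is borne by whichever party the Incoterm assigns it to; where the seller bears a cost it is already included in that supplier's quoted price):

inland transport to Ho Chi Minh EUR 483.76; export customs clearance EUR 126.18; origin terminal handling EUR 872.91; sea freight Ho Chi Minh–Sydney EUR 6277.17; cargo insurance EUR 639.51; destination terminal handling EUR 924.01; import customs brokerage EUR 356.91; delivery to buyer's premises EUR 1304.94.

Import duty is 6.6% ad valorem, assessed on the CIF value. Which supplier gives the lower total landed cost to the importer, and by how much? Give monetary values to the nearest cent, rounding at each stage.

Supplier A (FOB):
CIF value = FOB price + freight + insurance = 108383.75 + 6277.17 + 639.51 = 115300.43
Import duty = 115300.43 × 6.6% = 7609.83
Buyer bears (A): 6277.17 + 639.51 + 924.01 + 356.91 + 1304.94 = 9502.54
Landed cost (A) = invoice 108383.75 + 9502.54 + duty 7609.83 = 125496.12
Supplier B (CIF):
The CIF price already equals the CIF value: 102483.01
Import duty = 102483.01 × 6.6% = 6763.88
Buyer bears (B): 924.01 + 356.91 + 1304.94 = 2585.86
Landed cost (B) = invoice 102483.01 + 2585.86 + duty 6763.88 = 111832.75
Difference = |125496.12 − 111832.75| = 13663.37

Supplier B is cheaper by EUR 13663.37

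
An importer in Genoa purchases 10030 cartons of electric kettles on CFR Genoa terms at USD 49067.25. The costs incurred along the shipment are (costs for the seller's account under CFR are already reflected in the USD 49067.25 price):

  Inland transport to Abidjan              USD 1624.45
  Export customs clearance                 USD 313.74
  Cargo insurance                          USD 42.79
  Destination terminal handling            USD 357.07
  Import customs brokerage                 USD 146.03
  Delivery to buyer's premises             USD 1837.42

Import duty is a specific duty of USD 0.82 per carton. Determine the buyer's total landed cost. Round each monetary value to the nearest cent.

CFR: the seller pays costs through ocean freight to the destination port, but not insurance.
Already in the invoice (seller's account under CFR): inland to port, export clearance — exclude.
CIF value = CFR price + insurance = 49067.25 + 42.79 = 49110.04
Import duty = 10030 × 0.82 = 8224.60
Buyer bears: insurance 42.79 + destination terminal 357.07 + brokerage 146.03 + delivery 1837.42 + duty 8224.60 = 10607.91
Landed cost = invoice 49067.25 + 10607.91 = 59675.16

Total landed cost: USD 59675.16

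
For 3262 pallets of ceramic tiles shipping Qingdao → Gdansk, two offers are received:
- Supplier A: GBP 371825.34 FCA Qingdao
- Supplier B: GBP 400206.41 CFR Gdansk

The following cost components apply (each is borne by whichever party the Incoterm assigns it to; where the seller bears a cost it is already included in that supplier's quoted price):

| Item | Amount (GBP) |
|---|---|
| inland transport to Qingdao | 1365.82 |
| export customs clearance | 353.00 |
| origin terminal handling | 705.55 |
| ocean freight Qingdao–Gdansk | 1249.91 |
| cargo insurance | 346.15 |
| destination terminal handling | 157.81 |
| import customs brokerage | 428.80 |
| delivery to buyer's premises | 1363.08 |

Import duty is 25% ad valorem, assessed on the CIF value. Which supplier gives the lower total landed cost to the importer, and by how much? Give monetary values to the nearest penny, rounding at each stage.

Supplier A is cheaper by GBP 33032.01

Supplier A (FCA):
CIF value = FCA price + origin terminal + freight + insurance = 371825.34 + 705.55 + 1249.91 + 346.15 = 374126.95
Import duty = 374126.95 × 25% = 93531.74
Buyer bears (A): 705.55 + 1249.91 + 346.15 + 157.81 + 428.80 + 1363.08 = 4251.30
Landed cost (A) = invoice 371825.34 + 4251.30 + duty 93531.74 = 469608.38
Supplier B (CFR):
CIF value = CFR price + insurance = 400206.41 + 346.15 = 400552.56
Import duty = 400552.56 × 25% = 100138.14
Buyer bears (B): 346.15 + 157.81 + 428.80 + 1363.08 = 2295.84
Landed cost (B) = invoice 400206.41 + 2295.84 + duty 100138.14 = 502640.39
Difference = |469608.38 − 502640.39| = 33032.01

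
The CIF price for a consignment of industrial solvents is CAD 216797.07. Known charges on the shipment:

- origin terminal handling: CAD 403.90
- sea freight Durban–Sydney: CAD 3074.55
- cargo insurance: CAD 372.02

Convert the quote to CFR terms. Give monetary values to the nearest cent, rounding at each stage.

CFR price: CAD 216425.05

Not relevant to the conversion: freight, origin terminal — on the seller under both CIF and CFR; already in the CIF price and stays in the CFR price.
From CIF to CFR, the seller no longer bears: insurance.
CFR price = 216797.07 − 372.02 = 216425.05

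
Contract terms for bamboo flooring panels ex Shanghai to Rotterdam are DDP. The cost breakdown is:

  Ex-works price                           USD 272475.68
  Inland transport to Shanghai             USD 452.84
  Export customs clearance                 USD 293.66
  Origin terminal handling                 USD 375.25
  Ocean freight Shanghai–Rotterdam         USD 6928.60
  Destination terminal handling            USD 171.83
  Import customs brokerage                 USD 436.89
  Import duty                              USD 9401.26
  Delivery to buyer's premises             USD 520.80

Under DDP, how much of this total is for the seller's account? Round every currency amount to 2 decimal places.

DDP: the seller bears all costs including import duty.
Seller's account: goods 272475.68 + inland to port 452.84 + export clearance 293.66 + origin terminal 375.25 + freight 6928.60 + destination terminal 171.83 + brokerage 436.89 + duty 9401.26 + delivery 520.80 = 291056.81
Buyer's account: 0.00

Seller's account: USD 291056.81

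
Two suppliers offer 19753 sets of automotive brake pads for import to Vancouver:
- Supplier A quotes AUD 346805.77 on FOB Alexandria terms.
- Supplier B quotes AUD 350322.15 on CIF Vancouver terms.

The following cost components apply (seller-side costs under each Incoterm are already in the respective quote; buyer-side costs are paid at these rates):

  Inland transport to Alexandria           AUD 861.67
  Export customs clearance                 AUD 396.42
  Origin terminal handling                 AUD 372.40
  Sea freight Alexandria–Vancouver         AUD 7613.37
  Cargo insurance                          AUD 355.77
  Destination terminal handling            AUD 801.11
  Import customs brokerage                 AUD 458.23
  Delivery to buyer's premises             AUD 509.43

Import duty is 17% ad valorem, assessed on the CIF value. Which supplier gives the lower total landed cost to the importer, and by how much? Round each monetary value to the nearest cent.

Supplier B is cheaper by AUD 5209.72

Supplier A (FOB):
CIF value = FOB price + freight + insurance = 346805.77 + 7613.37 + 355.77 = 354774.91
Import duty = 354774.91 × 17% = 60311.73
Buyer bears (A): 7613.37 + 355.77 + 801.11 + 458.23 + 509.43 = 9737.91
Landed cost (A) = invoice 346805.77 + 9737.91 + duty 60311.73 = 416855.41
Supplier B (CIF):
The CIF price already equals the CIF value: 350322.15
Import duty = 350322.15 × 17% = 59554.77
Buyer bears (B): 801.11 + 458.23 + 509.43 = 1768.77
Landed cost (B) = invoice 350322.15 + 1768.77 + duty 59554.77 = 411645.69
Difference = |416855.41 − 411645.69| = 5209.72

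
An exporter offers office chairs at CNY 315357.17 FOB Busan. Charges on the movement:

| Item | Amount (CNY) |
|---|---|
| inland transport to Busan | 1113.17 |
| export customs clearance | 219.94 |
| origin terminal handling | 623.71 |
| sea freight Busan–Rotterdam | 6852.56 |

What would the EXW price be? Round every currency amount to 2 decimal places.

EXW price: CNY 313400.35

Not relevant to the conversion: freight — on the buyer under both terms; not part of either seller's price.
From FOB to EXW, the seller no longer bears: inland to port, export clearance, origin terminal.
EXW price = 315357.17 − 1113.17 − 219.94 − 623.71 = 313400.35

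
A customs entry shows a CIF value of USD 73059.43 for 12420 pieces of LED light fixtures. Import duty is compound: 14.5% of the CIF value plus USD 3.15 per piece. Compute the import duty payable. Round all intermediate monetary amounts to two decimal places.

Ad valorem component: 73059.43 × 14.5% = 10593.62
Specific component: 12420 × 3.15 = 39123.00
Import duty = 10593.62 + 39123.00 = 49716.62

Import duty: USD 49716.62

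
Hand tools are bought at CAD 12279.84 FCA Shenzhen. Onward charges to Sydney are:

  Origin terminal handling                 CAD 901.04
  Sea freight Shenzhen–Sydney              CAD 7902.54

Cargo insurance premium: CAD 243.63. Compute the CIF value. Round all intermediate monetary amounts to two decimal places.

CIF value: CAD 21327.05

CIF = FCA price + pre-shipment costs + freight + insurance
CIF = 12279.84 + 901.04 + 7902.54 + 243.63 = 21327.05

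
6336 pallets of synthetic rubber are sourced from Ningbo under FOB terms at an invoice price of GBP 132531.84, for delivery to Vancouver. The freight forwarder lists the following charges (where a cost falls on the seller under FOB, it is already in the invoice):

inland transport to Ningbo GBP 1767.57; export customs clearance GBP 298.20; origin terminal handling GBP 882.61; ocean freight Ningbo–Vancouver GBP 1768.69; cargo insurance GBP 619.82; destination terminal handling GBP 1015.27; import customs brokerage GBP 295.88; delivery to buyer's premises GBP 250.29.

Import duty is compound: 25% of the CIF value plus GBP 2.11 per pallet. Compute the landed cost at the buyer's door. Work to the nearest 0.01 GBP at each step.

Total landed cost: GBP 183580.84

FOB: the seller bears costs until goods are on board at the origin port; the buyer bears freight, insurance and all costs thereafter.
Already in the invoice (seller's account under FOB): inland to port, export clearance, origin terminal — exclude.
CIF value = FOB price + freight + insurance = 132531.84 + 1768.69 + 619.82 = 134920.35
Ad valorem component: 134920.35 × 25% = 33730.09
Specific component: 6336 × 2.11 = 13368.96
Import duty = 33730.09 + 13368.96 = 47099.05
Buyer bears: freight 1768.69 + insurance 619.82 + destination terminal 1015.27 + brokerage 295.88 + delivery 250.29 + duty 47099.05 = 51049.00
Landed cost = invoice 132531.84 + 51049.00 = 183580.84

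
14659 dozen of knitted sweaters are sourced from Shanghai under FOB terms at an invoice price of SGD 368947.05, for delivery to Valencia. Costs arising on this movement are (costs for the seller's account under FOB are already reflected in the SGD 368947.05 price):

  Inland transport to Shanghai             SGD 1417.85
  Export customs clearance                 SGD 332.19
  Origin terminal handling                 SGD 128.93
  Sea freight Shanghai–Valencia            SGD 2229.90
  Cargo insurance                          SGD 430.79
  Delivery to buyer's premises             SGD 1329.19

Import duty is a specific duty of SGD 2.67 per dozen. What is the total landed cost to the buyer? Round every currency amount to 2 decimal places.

FOB: the seller bears costs until goods are on board at the origin port; the buyer bears freight, insurance and all costs thereafter.
Already in the invoice (seller's account under FOB): inland to port, export clearance, origin terminal — exclude.
CIF value = FOB price + freight + insurance = 368947.05 + 2229.90 + 430.79 = 371607.74
Import duty = 14659 × 2.67 = 39139.53
Buyer bears: freight 2229.90 + insurance 430.79 + delivery 1329.19 + duty 39139.53 = 43129.41
Landed cost = invoice 368947.05 + 43129.41 = 412076.46

Total landed cost: SGD 412076.46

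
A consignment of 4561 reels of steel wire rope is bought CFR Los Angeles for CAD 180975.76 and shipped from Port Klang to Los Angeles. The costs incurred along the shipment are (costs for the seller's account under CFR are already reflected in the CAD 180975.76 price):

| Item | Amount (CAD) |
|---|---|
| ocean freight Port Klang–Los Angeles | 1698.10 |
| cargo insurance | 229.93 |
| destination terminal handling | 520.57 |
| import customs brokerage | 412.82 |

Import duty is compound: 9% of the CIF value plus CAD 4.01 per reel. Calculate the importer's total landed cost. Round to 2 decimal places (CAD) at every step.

CFR: the seller pays costs through ocean freight to the destination port, but not insurance.
Already in the invoice (seller's account under CFR): freight — exclude.
CIF value = CFR price + insurance = 180975.76 + 229.93 = 181205.69
Ad valorem component: 181205.69 × 9% = 16308.51
Specific component: 4561 × 4.01 = 18289.61
Import duty = 16308.51 + 18289.61 = 34598.12
Buyer bears: insurance 229.93 + destination terminal 520.57 + brokerage 412.82 + duty 34598.12 = 35761.44
Landed cost = invoice 180975.76 + 35761.44 = 216737.20

Total landed cost: CAD 216737.20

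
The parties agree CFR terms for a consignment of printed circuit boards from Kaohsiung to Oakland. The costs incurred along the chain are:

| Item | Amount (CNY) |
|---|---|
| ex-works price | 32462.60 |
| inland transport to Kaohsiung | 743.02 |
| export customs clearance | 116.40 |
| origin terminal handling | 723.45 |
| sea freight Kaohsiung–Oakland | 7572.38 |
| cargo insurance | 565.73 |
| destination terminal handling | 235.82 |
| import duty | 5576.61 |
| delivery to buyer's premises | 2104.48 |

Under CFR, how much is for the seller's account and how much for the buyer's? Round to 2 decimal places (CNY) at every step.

CFR: the seller pays costs through ocean freight to the destination port, but not insurance.
Seller's account: goods 32462.60 + inland to port 743.02 + export clearance 116.40 + origin terminal 723.45 + freight 7572.38 = 41617.85
Buyer's account: insurance 565.73 + destination terminal 235.82 + duty 5576.61 + delivery 2104.48 = 8482.64

Seller: CNY 41617.85; buyer: CNY 8482.64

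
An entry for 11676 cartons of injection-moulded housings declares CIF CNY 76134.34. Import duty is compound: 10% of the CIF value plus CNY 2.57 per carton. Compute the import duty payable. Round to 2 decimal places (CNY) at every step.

Ad valorem component: 76134.34 × 10% = 7613.43
Specific component: 11676 × 2.57 = 30007.32
Import duty = 7613.43 + 30007.32 = 37620.75

Import duty: CNY 37620.75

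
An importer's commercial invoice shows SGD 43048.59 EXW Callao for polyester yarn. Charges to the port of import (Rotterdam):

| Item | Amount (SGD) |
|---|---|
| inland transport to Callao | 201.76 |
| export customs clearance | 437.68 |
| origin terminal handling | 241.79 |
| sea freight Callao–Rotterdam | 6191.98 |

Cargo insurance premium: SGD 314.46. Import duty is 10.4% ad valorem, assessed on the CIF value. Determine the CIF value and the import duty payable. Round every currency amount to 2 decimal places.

CIF = EXW price + pre-shipment costs + freight + insurance
CIF = 43048.59 + 201.76 + 437.68 + 241.79 + 6191.98 + 314.46 = 50436.26
Import duty = 50436.26 × 10.4% = 5245.37

CIF value: SGD 50436.26; import duty: SGD 5245.37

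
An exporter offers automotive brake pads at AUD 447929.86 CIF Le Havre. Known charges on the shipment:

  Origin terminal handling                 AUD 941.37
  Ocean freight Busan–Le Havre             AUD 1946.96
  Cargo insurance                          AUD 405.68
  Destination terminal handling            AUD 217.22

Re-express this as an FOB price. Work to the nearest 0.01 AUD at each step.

Not relevant to the conversion: origin terminal — on the seller under both CIF and FOB; already in the CIF price and stays in the FOB price. destination terminal — on the buyer under both terms; not part of either seller's price.
From CIF to FOB, the seller no longer bears: freight, insurance.
FOB price = 447929.86 − 1946.96 − 405.68 = 445577.22

FOB price: AUD 445577.22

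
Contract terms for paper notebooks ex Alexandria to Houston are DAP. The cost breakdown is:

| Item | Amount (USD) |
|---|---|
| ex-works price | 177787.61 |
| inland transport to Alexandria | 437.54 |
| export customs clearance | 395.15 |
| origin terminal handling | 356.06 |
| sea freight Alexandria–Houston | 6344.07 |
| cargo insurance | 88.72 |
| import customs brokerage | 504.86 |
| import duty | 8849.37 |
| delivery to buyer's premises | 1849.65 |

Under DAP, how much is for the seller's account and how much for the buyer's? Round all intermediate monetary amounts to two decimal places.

Seller: USD 187258.80; buyer: USD 9354.23

DAP: the seller bears all costs to the named destination except import duty and clearance.
Seller's account: goods 177787.61 + inland to port 437.54 + export clearance 395.15 + origin terminal 356.06 + freight 6344.07 + insurance 88.72 + delivery 1849.65 = 187258.80
Buyer's account: brokerage 504.86 + duty 8849.37 = 9354.23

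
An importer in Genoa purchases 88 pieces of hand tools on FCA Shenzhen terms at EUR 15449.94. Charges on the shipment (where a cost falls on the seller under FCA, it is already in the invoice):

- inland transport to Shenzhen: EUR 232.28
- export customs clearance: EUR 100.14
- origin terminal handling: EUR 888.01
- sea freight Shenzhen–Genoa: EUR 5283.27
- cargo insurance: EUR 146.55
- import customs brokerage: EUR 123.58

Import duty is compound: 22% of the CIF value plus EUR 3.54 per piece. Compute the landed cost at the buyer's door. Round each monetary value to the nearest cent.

Total landed cost: EUR 26991.78

FCA: the seller delivers export-cleared goods to the carrier; the buyer bears costs from that point.
Already in the invoice (seller's account under FCA): inland to port, export clearance — exclude.
CIF value = FCA price + origin terminal + freight + insurance = 15449.94 + 888.01 + 5283.27 + 146.55 = 21767.77
Ad valorem component: 21767.77 × 22% = 4788.91
Specific component: 88 × 3.54 = 311.52
Import duty = 4788.91 + 311.52 = 5100.43
Buyer bears: origin terminal 888.01 + freight 5283.27 + insurance 146.55 + brokerage 123.58 + duty 5100.43 = 11541.84
Landed cost = invoice 15449.94 + 11541.84 = 26991.78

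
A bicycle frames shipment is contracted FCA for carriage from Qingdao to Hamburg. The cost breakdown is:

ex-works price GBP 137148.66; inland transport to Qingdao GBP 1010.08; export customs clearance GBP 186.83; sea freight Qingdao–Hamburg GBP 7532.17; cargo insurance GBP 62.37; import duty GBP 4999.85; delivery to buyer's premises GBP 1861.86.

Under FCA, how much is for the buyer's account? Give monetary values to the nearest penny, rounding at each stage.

Buyer's account: GBP 14456.25

FCA: the seller delivers export-cleared goods to the carrier; the buyer bears costs from that point.
Seller's account: goods 137148.66 + inland to port 1010.08 + export clearance 186.83 = 138345.57
Buyer's account: freight 7532.17 + insurance 62.37 + duty 4999.85 + delivery 1861.86 = 14456.25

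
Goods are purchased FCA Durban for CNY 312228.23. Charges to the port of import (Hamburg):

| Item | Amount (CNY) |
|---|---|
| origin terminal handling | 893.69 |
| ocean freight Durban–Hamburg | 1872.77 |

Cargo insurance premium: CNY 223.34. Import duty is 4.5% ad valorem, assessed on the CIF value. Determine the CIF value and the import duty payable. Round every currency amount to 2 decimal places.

CIF = FCA price + pre-shipment costs + freight + insurance
CIF = 312228.23 + 893.69 + 1872.77 + 223.34 = 315218.03
Import duty = 315218.03 × 4.5% = 14184.81

CIF value: CNY 315218.03; import duty: CNY 14184.81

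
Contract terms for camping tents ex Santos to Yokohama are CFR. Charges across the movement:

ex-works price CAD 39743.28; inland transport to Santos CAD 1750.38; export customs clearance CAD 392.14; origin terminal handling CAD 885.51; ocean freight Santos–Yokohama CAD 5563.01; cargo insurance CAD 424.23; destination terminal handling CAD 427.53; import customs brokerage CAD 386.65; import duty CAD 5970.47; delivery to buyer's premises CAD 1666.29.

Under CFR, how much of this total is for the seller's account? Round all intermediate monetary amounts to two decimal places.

Seller's account: CAD 48334.32

CFR: the seller pays costs through ocean freight to the destination port, but not insurance.
Seller's account: goods 39743.28 + inland to port 1750.38 + export clearance 392.14 + origin terminal 885.51 + freight 5563.01 = 48334.32
Buyer's account: insurance 424.23 + destination terminal 427.53 + brokerage 386.65 + duty 5970.47 + delivery 1666.29 = 8875.17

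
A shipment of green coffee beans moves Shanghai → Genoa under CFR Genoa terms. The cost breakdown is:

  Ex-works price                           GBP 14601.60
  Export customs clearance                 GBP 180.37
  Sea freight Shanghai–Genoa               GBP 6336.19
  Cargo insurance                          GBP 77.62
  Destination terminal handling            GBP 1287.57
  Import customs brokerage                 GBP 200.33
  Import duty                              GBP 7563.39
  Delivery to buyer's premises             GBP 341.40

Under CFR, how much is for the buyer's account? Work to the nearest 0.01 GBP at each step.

Buyer's account: GBP 9470.31

CFR: the seller pays costs through ocean freight to the destination port, but not insurance.
Seller's account: goods 14601.60 + export clearance 180.37 + freight 6336.19 = 21118.16
Buyer's account: insurance 77.62 + destination terminal 1287.57 + brokerage 200.33 + duty 7563.39 + delivery 341.40 = 9470.31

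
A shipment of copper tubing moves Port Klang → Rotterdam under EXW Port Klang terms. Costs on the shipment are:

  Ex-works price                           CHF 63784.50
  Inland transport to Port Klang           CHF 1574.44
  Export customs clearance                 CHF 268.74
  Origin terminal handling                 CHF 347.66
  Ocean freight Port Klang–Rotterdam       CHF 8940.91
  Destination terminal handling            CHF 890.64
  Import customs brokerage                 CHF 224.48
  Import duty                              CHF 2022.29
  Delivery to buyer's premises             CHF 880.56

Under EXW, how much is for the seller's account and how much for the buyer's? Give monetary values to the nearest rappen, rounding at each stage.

EXW: the seller makes goods available at their premises; the buyer bears all onward costs.
Seller's account: goods 63784.50 = 63784.50
Buyer's account: inland to port 1574.44 + export clearance 268.74 + origin terminal 347.66 + freight 8940.91 + destination terminal 890.64 + brokerage 224.48 + duty 2022.29 + delivery 880.56 = 15149.72

Seller: CHF 63784.50; buyer: CHF 15149.72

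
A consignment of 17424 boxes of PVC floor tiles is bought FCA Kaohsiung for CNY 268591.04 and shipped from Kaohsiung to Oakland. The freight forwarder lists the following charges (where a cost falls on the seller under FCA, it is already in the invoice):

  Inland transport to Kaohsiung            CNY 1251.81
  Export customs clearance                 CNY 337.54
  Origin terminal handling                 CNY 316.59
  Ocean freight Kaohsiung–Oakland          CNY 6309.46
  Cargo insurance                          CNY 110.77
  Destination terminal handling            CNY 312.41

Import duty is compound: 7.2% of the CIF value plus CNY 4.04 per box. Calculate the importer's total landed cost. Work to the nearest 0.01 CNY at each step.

Total landed cost: CNY 365856.84

FCA: the seller delivers export-cleared goods to the carrier; the buyer bears costs from that point.
Already in the invoice (seller's account under FCA): inland to port, export clearance — exclude.
CIF value = FCA price + origin terminal + freight + insurance = 268591.04 + 316.59 + 6309.46 + 110.77 = 275327.86
Ad valorem component: 275327.86 × 7.2% = 19823.61
Specific component: 17424 × 4.04 = 70392.96
Import duty = 19823.61 + 70392.96 = 90216.57
Buyer bears: origin terminal 316.59 + freight 6309.46 + insurance 110.77 + destination terminal 312.41 + duty 90216.57 = 97265.80
Landed cost = invoice 268591.04 + 97265.80 = 365856.84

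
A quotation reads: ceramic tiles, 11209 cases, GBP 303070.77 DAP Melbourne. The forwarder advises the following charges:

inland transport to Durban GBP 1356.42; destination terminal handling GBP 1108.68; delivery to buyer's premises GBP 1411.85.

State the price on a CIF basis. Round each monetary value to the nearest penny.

CIF price: GBP 300550.24

Not relevant to the conversion: inland to port — on the seller under both DAP and CIF; already in the DAP price and stays in the CIF price.
From DAP to CIF, the seller no longer bears: destination terminal, delivery.
CIF price = 303070.77 − 1108.68 − 1411.85 = 300550.24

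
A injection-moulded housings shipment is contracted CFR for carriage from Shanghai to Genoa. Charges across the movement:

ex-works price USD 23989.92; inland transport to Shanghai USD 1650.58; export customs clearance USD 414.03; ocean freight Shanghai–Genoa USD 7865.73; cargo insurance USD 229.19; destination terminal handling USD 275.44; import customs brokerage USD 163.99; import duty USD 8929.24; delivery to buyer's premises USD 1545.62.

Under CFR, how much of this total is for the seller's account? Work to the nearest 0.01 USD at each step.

CFR: the seller pays costs through ocean freight to the destination port, but not insurance.
Seller's account: goods 23989.92 + inland to port 1650.58 + export clearance 414.03 + freight 7865.73 = 33920.26
Buyer's account: insurance 229.19 + destination terminal 275.44 + brokerage 163.99 + duty 8929.24 + delivery 1545.62 = 11143.48

Seller's account: USD 33920.26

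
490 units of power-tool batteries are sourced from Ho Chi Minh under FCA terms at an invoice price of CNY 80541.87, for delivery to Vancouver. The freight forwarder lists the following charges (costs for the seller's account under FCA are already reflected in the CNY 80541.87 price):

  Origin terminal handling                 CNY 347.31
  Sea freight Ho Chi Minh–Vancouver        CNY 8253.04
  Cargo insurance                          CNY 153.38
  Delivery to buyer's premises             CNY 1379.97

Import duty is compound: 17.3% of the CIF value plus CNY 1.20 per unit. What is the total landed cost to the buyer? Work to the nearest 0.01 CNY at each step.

Total landed cost: CNY 106711.71

FCA: the seller delivers export-cleared goods to the carrier; the buyer bears costs from that point.
CIF value = FCA price + origin terminal + freight + insurance = 80541.87 + 347.31 + 8253.04 + 153.38 = 89295.60
Ad valorem component: 89295.60 × 17.3% = 15448.14
Specific component: 490 × 1.20 = 588.00
Import duty = 15448.14 + 588.00 = 16036.14
Buyer bears: origin terminal 347.31 + freight 8253.04 + insurance 153.38 + delivery 1379.97 + duty 16036.14 = 26169.84
Landed cost = invoice 80541.87 + 26169.84 = 106711.71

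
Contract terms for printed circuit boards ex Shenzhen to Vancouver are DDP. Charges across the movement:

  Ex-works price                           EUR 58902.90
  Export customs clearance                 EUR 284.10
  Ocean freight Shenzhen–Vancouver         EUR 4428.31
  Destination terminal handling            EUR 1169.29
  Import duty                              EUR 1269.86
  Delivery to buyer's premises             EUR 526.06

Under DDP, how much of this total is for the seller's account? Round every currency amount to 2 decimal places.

DDP: the seller bears all costs including import duty.
Seller's account: goods 58902.90 + export clearance 284.10 + freight 4428.31 + destination terminal 1169.29 + duty 1269.86 + delivery 526.06 = 66580.52
Buyer's account: 0.00

Seller's account: EUR 66580.52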